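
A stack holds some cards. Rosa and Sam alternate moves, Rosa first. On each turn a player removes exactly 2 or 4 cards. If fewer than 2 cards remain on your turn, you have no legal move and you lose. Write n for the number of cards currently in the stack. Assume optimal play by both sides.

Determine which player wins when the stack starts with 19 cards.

Sam wins.

Classify positions by backward induction: terminal positions (no move available) are L. From any other position, the mover wins iff some move reaches an L.
n=0: no move → L
n=1: no move → L
n=2: →0(L), so W
n=3: →1(L), so W
n=4: →0(L), so W
n=5: →1(L), so W
n=6: →4(W), 2(W) — all W, so L
n=7: →5(W), 3(W) — all W, so L
n=8: →6(L), so W
n=9: →7(L), so W
n=10: →6(L), so W
n=11: →7(L), so W
n=12: →10(W), 8(W) — all W, so L
n=13: →11(W), 9(W) — all W, so L
n=14: →12(L), so W
n=15: →13(L), so W
n=16: →12(L), so W
n=17: →13(L), so W
n=18: →16(W), 14(W) — all W, so L
n=19: →17(W), 15(W) — all W, so L
Every move from 19 reaches a W position, so the mover loses.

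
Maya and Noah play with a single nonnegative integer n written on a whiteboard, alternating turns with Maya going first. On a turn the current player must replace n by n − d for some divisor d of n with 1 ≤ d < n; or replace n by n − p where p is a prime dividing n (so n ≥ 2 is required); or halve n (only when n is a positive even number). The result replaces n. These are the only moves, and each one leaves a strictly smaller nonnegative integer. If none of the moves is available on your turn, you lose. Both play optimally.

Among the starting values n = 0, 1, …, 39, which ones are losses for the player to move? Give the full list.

Use the standard recursion: the mover loses at a terminal position; elsewhere, the mover wins exactly when some move hands the opponent an L position.
n=0: no move → L
n=1: no move → L
n=2: →0(L), so W
n=3: →0(L), so W
n=4: →2(W), 3(W) — all W, so L
n=5: →0(L), so W
n=6: →4(L), so W
n=7: →0(L), so W
n=8: →4(L), so W
n=9: →6(W), 8(W) — all W, so L
n=10: →9(L), so W
n=11: →0(L), so W
n=12: →9(L), so W
n=13: →0(L), so W
n=14: →7(W), 12(W), 13(W) — all W, so L
n=15: →14(L), so W
n=16: →14(L), so W
n=17: →0(L), so W
n=18: →9(L), so W
n=19: →0(L), so W
n=20: →10(W), 15(W), 16(W), 18(W), 19(W) — all W, so L
n=21: →14(L), so W
n=22: →20(L), so W
n=23: →0(L), so W
n=24: →20(L), so W
n=25: →20(L), so W
n=26: →13(W), 24(W), 25(W) — all W, so L
n=27: →26(L), so W
n=28: →14(L), so W
n=29: →0(L), so W
n=30: →20(L), so W
n=31: →0(L), so W
n=32: →16(W), 24(W), 28(W), 30(W), 31(W) — all W, so L
n=33: →32(L), so W
n=34: →32(L), so W
n=35: →28(W), 30(W), 34(W) — all W, so L
n=36: →32(L), so W
n=37: →0(L), so W
n=38: →19(W), 36(W), 37(W) — all W, so L
n=39: →26(L), so W
The losing starting values of n are exactly the entries labelled L in this table (10 of them).

0, 1, 4, 9, 14, 20, 26, 32, 35, 38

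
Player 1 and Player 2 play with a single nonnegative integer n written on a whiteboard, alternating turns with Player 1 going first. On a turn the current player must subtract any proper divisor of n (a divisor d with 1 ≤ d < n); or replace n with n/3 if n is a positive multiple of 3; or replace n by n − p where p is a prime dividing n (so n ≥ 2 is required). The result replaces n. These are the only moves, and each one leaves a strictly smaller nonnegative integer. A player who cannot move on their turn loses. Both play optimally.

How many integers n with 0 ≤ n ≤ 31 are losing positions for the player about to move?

7

Positions with no move are L. A position that does have a move is losing for the player to move precisely when every available move leads to a winning position for the opponent. Fill in the labels:
n=0: no move → L
n=1: no move → L
n=2: →0(L), so W
n=3: →0(L), so W
n=4: →2(W), 3(W) — all W, so L
n=5: →0(L), so W
n=6: →4(L), so W
n=7: →0(L), so W
n=8: →4(L), so W
n=9: →3(W), 6(W), 8(W) — all W, so L
n=10: →9(L), so W
n=11: →0(L), so W
n=12: →4(L), so W
n=13: →0(L), so W
n=14: →7(W), 12(W), 13(W) — all W, so L
n=15: →14(L), so W
n=16: →14(L), so W
n=17: →0(L), so W
n=18: →9(L), so W
n=19: →0(L), so W
n=20: →10(W), 15(W), 16(W), 18(W), 19(W) — all W, so L
n=21: →14(L), so W
n=22: →20(L), so W
n=23: →0(L), so W
n=24: →20(L), so W
n=25: →20(L), so W
n=26: →13(W), 24(W), 25(W) — all W, so L
n=27: →9(L), so W
n=28: →14(L), so W
n=29: →0(L), so W
n=30: →20(L), so W
n=31: →0(L), so W
L entries with 0 ≤ n ≤ 31: n = 0, 1, 4, 9, 14, 20, 26; that makes 7.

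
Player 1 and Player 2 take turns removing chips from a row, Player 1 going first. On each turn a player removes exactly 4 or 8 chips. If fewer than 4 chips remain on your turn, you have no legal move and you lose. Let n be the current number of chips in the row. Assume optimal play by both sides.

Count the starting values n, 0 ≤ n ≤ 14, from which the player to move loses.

7

Use the standard recursion: the mover loses at a terminal position; elsewhere, the mover wins exactly when some move hands the opponent an L position.
n=0: no move → L
n=1: no move → L
n=2: no move → L
n=3: no move → L
n=4: W (go to 0, an L position)
n=5: W (go to 1, an L position)
n=6: W (go to 2, an L position)
n=7: W (go to 3, an L position)
n=8: W (go to 0, an L position)
n=9: W (go to 1, an L position)
n=10: W (go to 2, an L position)
n=11: W (go to 3, an L position)
n=12: L (options 8(W), 4(W) are all W)
n=13: L (options 9(W), 5(W) are all W)
n=14: L (options 10(W), 6(W) are all W)
L entries with 0 ≤ n ≤ 14: n = 0, 1, 2, 3, 12, 13, 14; that makes 7.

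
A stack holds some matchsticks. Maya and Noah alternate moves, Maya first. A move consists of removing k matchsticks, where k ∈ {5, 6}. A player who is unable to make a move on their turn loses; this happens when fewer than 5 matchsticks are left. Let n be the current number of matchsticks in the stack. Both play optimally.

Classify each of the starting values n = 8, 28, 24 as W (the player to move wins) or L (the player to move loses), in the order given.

Classify positions by backward induction: terminal positions (no move available) are L. From any other position, the mover wins iff some move reaches an L.
n=0: no move → L
n=1: no move → L
n=2: no move → L
n=3: no move → L
n=4: no move → L
n=5: can move to 0, which is L ⇒ W
n=6: can move to 1, which is L ⇒ W
n=7: can move to 2, which is L ⇒ W
n=8: can move to 3, which is L ⇒ W
n=9: can move to 4, which is L ⇒ W
n=10: can move to 4, which is L ⇒ W
n=11: moves to 6(W), 5(W); every one is W ⇒ L
n=12: moves to 7(W), 6(W); every one is W ⇒ L
n=13: moves to 8(W), 7(W); every one is W ⇒ L
n=14: moves to 9(W), 8(W); every one is W ⇒ L
n=15: moves to 10(W), 9(W); every one is W ⇒ L
n=16: can move to 11, which is L ⇒ W
n=17: can move to 12, which is L ⇒ W
n=18: can move to 13, which is L ⇒ W
n=19: can move to 14, which is L ⇒ W
n=20: can move to 15, which is L ⇒ W
n=21: can move to 15, which is L ⇒ W
n=22: moves to 17(W), 16(W); every one is W ⇒ L
n=23: moves to 18(W), 17(W); every one is W ⇒ L
n=24: moves to 19(W), 18(W); every one is W ⇒ L
n=25: moves to 20(W), 19(W); every one is W ⇒ L
n=26: moves to 21(W), 20(W); every one is W ⇒ L
n=27: can move to 22, which is L ⇒ W
n=28: can move to 23, which is L ⇒ W

8: W, 28: W, 24: L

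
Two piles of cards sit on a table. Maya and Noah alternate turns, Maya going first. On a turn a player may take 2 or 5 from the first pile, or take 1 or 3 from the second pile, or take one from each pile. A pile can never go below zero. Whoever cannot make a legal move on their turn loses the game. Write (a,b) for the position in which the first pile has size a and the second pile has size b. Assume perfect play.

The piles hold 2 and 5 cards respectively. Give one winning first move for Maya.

Build the W/L table. Terminal = L. A non-terminal position is W if it has a move to some L; otherwise it is L.
No move ever increases a pile, so every position that can arise here has a ≤ 2 and b ≤ 5; it is enough to label the cells with 0 ≤ a ≤ 2 and 0 ≤ b ≤ 5.
Every move lowers a or b (never raises either), so fill the grid row by row in increasing a, and left to right within a row: each cell's successors are then already labelled.
      b=0  b=1  b=2  b=3  b=4  b=5
a=0:    L    W    L    W    L    W
a=1:    L    W    L    W    L    W
a=2:    W    W    W    W    W    W
Cells with no legal move (terminal, hence L): (0,0), (1,0).
The remaining L cells, each justified by listing all of its moves:
(0,2): only reaches (0,1)(W), which is W → L
(0,4): only reaches (0,3)(W), (0,1)(W), all W → L
(1,2): only reaches (1,1)(W), (0,1)(W), all W → L
(1,4): only reaches (1,3)(W), (1,1)(W), (0,3)(W), all W → L
Every other cell has at least one move into one of the L cells above, so it is W.
From (2,5), the L positions reachable in one move are: (1,4).

Move to (1,4).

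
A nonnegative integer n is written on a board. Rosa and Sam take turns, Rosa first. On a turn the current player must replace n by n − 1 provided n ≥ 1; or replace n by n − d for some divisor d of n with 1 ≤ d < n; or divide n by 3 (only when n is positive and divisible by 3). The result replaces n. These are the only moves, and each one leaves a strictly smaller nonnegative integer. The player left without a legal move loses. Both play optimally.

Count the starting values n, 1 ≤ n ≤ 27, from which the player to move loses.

Work bottom-up. With no move the player to move loses. Otherwise the position is W if at least one move leads to an L position for the opponent, and L if every move leads to a W.
n=0: no move → L
n=1: can move to 0, which is L ⇒ W
n=2: the only move is to 1(W), a W ⇒ L
n=3: can move to 2, which is L ⇒ W
n=4: can move to 2, which is L ⇒ W
n=5: the only move is to 4(W), a W ⇒ L
n=6: can move to 2, which is L ⇒ W
n=7: the only move is to 6(W), a W ⇒ L
n=8: can move to 7, which is L ⇒ W
n=9: moves to 3(W), 6(W), 8(W); every one is W ⇒ L
n=10: can move to 5, which is L ⇒ W
n=11: the only move is to 10(W), a W ⇒ L
n=12: can move to 9, which is L ⇒ W
n=13: the only move is to 12(W), a W ⇒ L
n=14: can move to 7, which is L ⇒ W
n=15: can move to 5, which is L ⇒ W
n=16: moves to 8(W), 12(W), 14(W), 15(W); every one is W ⇒ L
n=17: can move to 16, which is L ⇒ W
n=18: can move to 9, which is L ⇒ W
n=19: the only move is to 18(W), a W ⇒ L
n=20: can move to 16, which is L ⇒ W
n=21: can move to 7, which is L ⇒ W
n=22: can move to 11, which is L ⇒ W
n=23: the only move is to 22(W), a W ⇒ L
n=24: can move to 16, which is L ⇒ W
n=25: moves to 20(W), 24(W); every one is W ⇒ L
n=26: can move to 13, which is L ⇒ W
n=27: can move to 9, which is L ⇒ W
L entries with 1 ≤ n ≤ 27 (n=0 is outside the asked range and is not counted): n = 2, 5, 7, 9, 11, 13, 16, 19, 23, 25; that makes 10.

10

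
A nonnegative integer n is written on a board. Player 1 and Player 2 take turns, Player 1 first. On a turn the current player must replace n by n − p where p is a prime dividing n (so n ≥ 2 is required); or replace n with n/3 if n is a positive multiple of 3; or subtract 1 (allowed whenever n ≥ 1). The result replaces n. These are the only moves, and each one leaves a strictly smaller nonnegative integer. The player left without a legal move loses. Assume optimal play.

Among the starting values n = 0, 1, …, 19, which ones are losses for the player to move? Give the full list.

Build the W/L table. Terminal = L. A non-terminal position is W if it has a move to some L; otherwise it is L.
n=0: no move → L
n=1: reaches L-position 0 → W
n=2: reaches L-position 0 → W
n=3: reaches L-position 0 → W
n=4: only reaches 2(W), 3(W), all W → L
n=5: reaches L-position 0 → W
n=6: reaches L-position 4 → W
n=7: reaches L-position 0 → W
n=8: only reaches 6(W), 7(W), all W → L
n=9: reaches L-position 8 → W
n=10: reaches L-position 8 → W
n=11: reaches L-position 0 → W
n=12: reaches L-position 4 → W
n=13: reaches L-position 0 → W
n=14: only reaches 7(W), 12(W), 13(W), all W → L
n=15: reaches L-position 14 → W
n=16: reaches L-position 14 → W
n=17: reaches L-position 0 → W
n=18: only reaches 6(W), 15(W), 16(W), 17(W), all W → L
n=19: reaches L-position 0 → W
The losing starting values of n are exactly the entries labelled L in this table (5 of them).

0, 4, 8, 14, 18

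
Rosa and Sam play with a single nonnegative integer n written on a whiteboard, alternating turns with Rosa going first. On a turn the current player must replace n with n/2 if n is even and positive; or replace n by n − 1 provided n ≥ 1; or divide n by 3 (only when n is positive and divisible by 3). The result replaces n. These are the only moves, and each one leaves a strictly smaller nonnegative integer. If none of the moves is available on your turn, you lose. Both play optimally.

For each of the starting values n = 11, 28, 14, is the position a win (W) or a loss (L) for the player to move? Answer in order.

11: L, 28: L, 14: W

Work bottom-up. With no move the player to move loses. Otherwise the position is W if at least one move leads to an L position for the opponent, and L if every move leads to a W.
n=0: no move → L
n=1: can move to 0, which is L ⇒ W
n=2: the only move is to 1(W), a W ⇒ L
n=3: can move to 2, which is L ⇒ W
n=4: can move to 2, which is L ⇒ W
n=5: the only move is to 4(W), a W ⇒ L
n=6: can move to 2, which is L ⇒ W
n=7: the only move is to 6(W), a W ⇒ L
n=8: can move to 7, which is L ⇒ W
n=9: moves to 3(W), 8(W); every one is W ⇒ L
n=10: can move to 5, which is L ⇒ W
n=11: the only move is to 10(W), a W ⇒ L
n=12: can move to 11, which is L ⇒ W
n=13: the only move is to 12(W), a W ⇒ L
n=14: can move to 7, which is L ⇒ W
n=15: can move to 5, which is L ⇒ W
n=16: moves to 8(W), 15(W); every one is W ⇒ L
n=17: can move to 16, which is L ⇒ W
n=18: can move to 9, which is L ⇒ W
n=19: the only move is to 18(W), a W ⇒ L
n=20: can move to 19, which is L ⇒ W
n=21: can move to 7, which is L ⇒ W
n=22: can move to 11, which is L ⇒ W
n=23: the only move is to 22(W), a W ⇒ L
n=24: can move to 23, which is L ⇒ W
n=25: the only move is to 24(W), a W ⇒ L
n=26: can move to 13, which is L ⇒ W
n=27: can move to 9, which is L ⇒ W
n=28: moves to 14(W), 27(W); every one is W ⇒ L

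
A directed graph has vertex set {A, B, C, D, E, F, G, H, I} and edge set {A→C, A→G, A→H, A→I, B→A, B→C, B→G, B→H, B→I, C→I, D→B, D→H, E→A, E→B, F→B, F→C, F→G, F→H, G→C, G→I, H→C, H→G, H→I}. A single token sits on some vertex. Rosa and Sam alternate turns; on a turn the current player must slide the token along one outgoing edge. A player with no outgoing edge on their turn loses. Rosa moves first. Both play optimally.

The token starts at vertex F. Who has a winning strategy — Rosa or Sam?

Sam wins.

Build the W/L table. Terminal = L. A non-terminal position is W if it has a move to some L; otherwise it is L.
Every edge goes from a vertex to one that appears earlier in the order I, C, G, H, A, B, D, F, E, so processing vertices in that order labels each vertex after all of its successors.
I: no outgoing edge → L
C: W (go to I, an L position)
G: W (go to I, an L position)
H: W (go to I, an L position)
A: W (go to I, an L position)
B: W (go to I, an L position)
D: L (options B(W), H(W) are all W)
F: L (options B(W), H(W), G(W), C(W) are all W)
E: L (options B(W), A(W) are all W)
Every move from F reaches a W position, so the mover loses.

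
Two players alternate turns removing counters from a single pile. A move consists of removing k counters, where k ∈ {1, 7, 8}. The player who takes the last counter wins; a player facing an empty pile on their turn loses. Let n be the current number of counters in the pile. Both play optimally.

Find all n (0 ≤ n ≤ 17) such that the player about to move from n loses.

Compute win/loss labels from the base case upward. A position with no move is L. Any other position is W if it can reach an L in one move, else L.
n=0: no move → L
n=1: can move to 0, which is L ⇒ W
n=2: the only move is to 1(W), a W ⇒ L
n=3: can move to 2, which is L ⇒ W
n=4: the only move is to 3(W), a W ⇒ L
n=5: can move to 4, which is L ⇒ W
n=6: the only move is to 5(W), a W ⇒ L
n=7: can move to 6, which is L ⇒ W
n=8: can move to 0, which is L ⇒ W
n=9: can move to 2, which is L ⇒ W
n=10: can move to 2, which is L ⇒ W
n=11: can move to 4, which is L ⇒ W
n=12: can move to 4, which is L ⇒ W
n=13: can move to 6, which is L ⇒ W
n=14: can move to 6, which is L ⇒ W
n=15: moves to 14(W), 8(W), 7(W); every one is W ⇒ L
n=16: can move to 15, which is L ⇒ W
n=17: moves to 16(W), 10(W), 9(W); every one is W ⇒ L
The losing starting values of n are exactly the entries labelled L in this table (6 of them).

0, 2, 4, 6, 15, 17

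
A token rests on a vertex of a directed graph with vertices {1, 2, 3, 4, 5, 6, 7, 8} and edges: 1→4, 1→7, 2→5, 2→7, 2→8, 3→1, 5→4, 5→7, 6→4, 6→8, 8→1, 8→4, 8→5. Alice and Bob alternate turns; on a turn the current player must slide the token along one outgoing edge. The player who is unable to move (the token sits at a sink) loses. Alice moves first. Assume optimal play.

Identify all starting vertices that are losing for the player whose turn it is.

3, 4, 7

Use the standard recursion: the mover loses at a terminal position; elsewhere, the mover wins exactly when some move hands the opponent an L position.
Every edge goes from a vertex to one that appears earlier in the order 7, 4, 5, 1, 8, 2, 6, 3, so processing vertices in that order labels each vertex after all of its successors.
7: no outgoing edge → L
4: no outgoing edge → L
5: can move to 4, which is L ⇒ W
1: can move to 4, which is L ⇒ W
8: can move to 4, which is L ⇒ W
2: can move to 7, which is L ⇒ W
6: can move to 4, which is L ⇒ W
3: the only move is to 1(W), a W ⇒ L
Reading off the rows marked L gives the requested list; there are 3 such vertices.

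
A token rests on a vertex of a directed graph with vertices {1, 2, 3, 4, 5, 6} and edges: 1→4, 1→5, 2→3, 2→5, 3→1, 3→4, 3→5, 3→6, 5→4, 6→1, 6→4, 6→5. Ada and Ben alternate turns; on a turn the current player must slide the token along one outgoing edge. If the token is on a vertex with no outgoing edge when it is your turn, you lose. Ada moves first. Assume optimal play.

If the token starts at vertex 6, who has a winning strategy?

Classify positions by backward induction: terminal positions (no move available) are L. From any other position, the mover wins iff some move reaches an L.
Every edge goes from a vertex to one that appears earlier in the order 4, 5, 1, 6, 3, 2, so processing vertices in that order labels each vertex after all of its successors.
4: no outgoing edge → L
5: W (go to 4, an L position)
1: W (go to 4, an L position)
6: W (go to 4, an L position)
3: W (go to 4, an L position)
2: L (options 3(W), 5(W) are all W)
From 6 Ada can move to 4, reaching an L position.

Ada wins.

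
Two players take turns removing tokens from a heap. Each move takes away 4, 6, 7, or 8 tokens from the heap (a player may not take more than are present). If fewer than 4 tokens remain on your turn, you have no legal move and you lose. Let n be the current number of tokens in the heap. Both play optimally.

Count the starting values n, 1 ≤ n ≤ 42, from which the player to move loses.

Label each position W (a win for the player to move) or L (a loss). A position with no legal move is L; any other position is W exactly when some move reaches an L, and L when every move reaches a W.
n=0: no move → L
n=1: no move → L
n=2: no move → L
n=3: no move → L
n=4: →0(L), so W
n=5: →1(L), so W
n=6: →2(L), so W
n=7: →3(L), so W
n=8: →2(L), so W
n=9: →3(L), so W
n=10: →3(L), so W
n=11: →3(L), so W
n=12: →8(W), 6(W), 5(W), 4(W) — all W, so L
n=13: →9(W), 7(W), 6(W), 5(W) — all W, so L
n=14: →10(W), 8(W), 7(W), 6(W) — all W, so L
n=15: →11(W), 9(W), 8(W), 7(W) — all W, so L
n=16: →12(L), so W
n=17: →13(L), so W
n=18: →14(L), so W
n=19: →15(L), so W
n=20: →14(L), so W
n=21: →15(L), so W
n=22: →15(L), so W
n=23: →15(L), so W
n=24: →20(W), 18(W), 17(W), 16(W) — all W, so L
n=25: →21(W), 19(W), 18(W), 17(W) — all W, so L
n=26: →22(W), 20(W), 19(W), 18(W) — all W, so L
n=27: →23(W), 21(W), 20(W), 19(W) — all W, so L
n=28: →24(L), so W
n=29: →25(L), so W
n=30: →26(L), so W
n=31: →27(L), so W
n=32: →26(L), so W
n=33: →27(L), so W
n=34: →27(L), so W
n=35: →27(L), so W
n=36: →32(W), 30(W), 29(W), 28(W) — all W, so L
n=37: →33(W), 31(W), 30(W), 29(W) — all W, so L
n=38: →34(W), 32(W), 31(W), 30(W) — all W, so L
n=39: →35(W), 33(W), 32(W), 31(W) — all W, so L
n=40: →36(L), so W
n=41: →37(L), so W
n=42: →38(L), so W
L entries with 1 ≤ n ≤ 42 (n=0 is outside the asked range and is not counted): n = 1, 2, 3, 12, 13, 14, 15, 24, 25, 26, 27, 36, 37, 38, 39; that makes 15.

15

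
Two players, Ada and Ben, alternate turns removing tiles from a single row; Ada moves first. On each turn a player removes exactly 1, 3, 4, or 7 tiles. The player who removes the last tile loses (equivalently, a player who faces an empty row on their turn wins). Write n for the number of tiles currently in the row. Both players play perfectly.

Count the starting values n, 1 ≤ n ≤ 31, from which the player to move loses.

Positions with no move are W. A position that does have a move is losing for the player to move precisely when every available move leads to a winning position for the opponent. Fill in the labels:
n=0: no move; the opponent has just taken the last tile and therefore loses → W
n=1: the only move is to 0(W), a W ⇒ L
n=2: can move to 1, which is L ⇒ W
n=3: moves to 2(W), 0(W); every one is W ⇒ L
n=4: can move to 3, which is L ⇒ W
n=5: can move to 1, which is L ⇒ W
n=6: can move to 3, which is L ⇒ W
n=7: can move to 3, which is L ⇒ W
n=8: can move to 1, which is L ⇒ W
n=9: moves to 8(W), 6(W), 5(W), 2(W); every one is W ⇒ L
n=10: can move to 9, which is L ⇒ W
n=11: moves to 10(W), 8(W), 7(W), 4(W); every one is W ⇒ L
n=12: can move to 11, which is L ⇒ W
n=13: can move to 9, which is L ⇒ W
n=14: can move to 11, which is L ⇒ W
n=15: can move to 11, which is L ⇒ W
n=16: can move to 9, which is L ⇒ W
n=17: moves to 16(W), 14(W), 13(W), 10(W); every one is W ⇒ L
n=18: can move to 17, which is L ⇒ W
n=19: moves to 18(W), 16(W), 15(W), 12(W); every one is W ⇒ L
n=20: can move to 19, which is L ⇒ W
n=21: can move to 17, which is L ⇒ W
n=22: can move to 19, which is L ⇒ W
n=23: can move to 19, which is L ⇒ W
n=24: can move to 17, which is L ⇒ W
n=25: moves to 24(W), 22(W), 21(W), 18(W); every one is W ⇒ L
n=26: can move to 25, which is L ⇒ W
n=27: moves to 26(W), 24(W), 23(W), 20(W); every one is W ⇒ L
n=28: can move to 27, which is L ⇒ W
n=29: can move to 25, which is L ⇒ W
n=30: can move to 27, which is L ⇒ W
n=31: can move to 27, which is L ⇒ W
L entries with 1 ≤ n ≤ 31 (the range starts at n=1): n = 1, 3, 9, 11, 17, 19, 25, 27; that makes 8.

8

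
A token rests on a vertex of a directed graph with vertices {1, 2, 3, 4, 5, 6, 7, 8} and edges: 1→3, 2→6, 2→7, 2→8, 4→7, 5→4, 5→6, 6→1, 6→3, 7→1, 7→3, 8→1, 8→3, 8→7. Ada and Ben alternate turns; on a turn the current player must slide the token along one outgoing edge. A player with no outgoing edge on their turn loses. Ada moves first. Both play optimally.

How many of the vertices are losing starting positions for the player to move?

Build the W/L table. Terminal = L. A non-terminal position is W if it has a move to some L; otherwise it is L.
Every edge goes from a vertex to one that appears earlier in the order 3, 1, 7, 8, 6, 2, 4, 5, so processing vertices in that order labels each vertex after all of its successors.
3: no outgoing edge → L
1: →3(L), so W
7: →3(L), so W
8: →3(L), so W
6: →3(L), so W
2: →6(W), 8(W), 7(W) — all W, so L
4: →7(W) only, which is W, so L
5: →4(L), so W
The L vertices are 2, 3, 4; that is 3 in all.

3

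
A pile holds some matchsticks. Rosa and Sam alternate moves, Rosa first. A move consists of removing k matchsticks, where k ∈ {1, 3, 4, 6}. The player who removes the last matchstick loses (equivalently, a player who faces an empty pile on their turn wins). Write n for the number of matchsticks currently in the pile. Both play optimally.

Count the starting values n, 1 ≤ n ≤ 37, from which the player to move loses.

Use the standard recursion: the mover wins at a terminal position; elsewhere, the mover wins exactly when some move hands the opponent an L position.
n=0: no move; the opponent has just taken the last matchstick and therefore loses → W
n=1: L (sole option 0(W) is W)
n=2: W (go to 1, an L position)
n=3: L (options 2(W), 0(W) are all W)
n=4: W (go to 3, an L position)
n=5: W (go to 1, an L position)
n=6: W (go to 3, an L position)
n=7: W (go to 3, an L position)
n=8: L (options 7(W), 5(W), 4(W), 2(W) are all W)
n=9: W (go to 8, an L position)
n=10: L (options 9(W), 7(W), 6(W), 4(W) are all W)
n=11: W (go to 10, an L position)
n=12: W (go to 8, an L position)
n=13: W (go to 10, an L position)
n=14: W (go to 10, an L position)
n=15: L (options 14(W), 12(W), 11(W), 9(W) are all W)
n=16: W (go to 15, an L position)
n=17: L (options 16(W), 14(W), 13(W), 11(W) are all W)
n=18: W (go to 17, an L position)
n=19: W (go to 15, an L position)
n=20: W (go to 17, an L position)
n=21: W (go to 17, an L position)
n=22: L (options 21(W), 19(W), 18(W), 16(W) are all W)
n=23: W (go to 22, an L position)
n=24: L (options 23(W), 21(W), 20(W), 18(W) are all W)
n=25: W (go to 24, an L position)
n=26: W (go to 22, an L position)
n=27: W (go to 24, an L position)
n=28: W (go to 24, an L position)
n=29: L (options 28(W), 26(W), 25(W), 23(W) are all W)
n=30: W (go to 29, an L position)
n=31: L (options 30(W), 28(W), 27(W), 25(W) are all W)
n=32: W (go to 31, an L position)
n=33: W (go to 29, an L position)
n=34: W (go to 31, an L position)
n=35: W (go to 31, an L position)
n=36: L (options 35(W), 33(W), 32(W), 30(W) are all W)
n=37: W (go to 36, an L position)
L entries with 1 ≤ n ≤ 37 (the range starts at n=1): n = 1, 3, 8, 10, 15, 17, 22, 24, 29, 31, 36; that makes 11.

11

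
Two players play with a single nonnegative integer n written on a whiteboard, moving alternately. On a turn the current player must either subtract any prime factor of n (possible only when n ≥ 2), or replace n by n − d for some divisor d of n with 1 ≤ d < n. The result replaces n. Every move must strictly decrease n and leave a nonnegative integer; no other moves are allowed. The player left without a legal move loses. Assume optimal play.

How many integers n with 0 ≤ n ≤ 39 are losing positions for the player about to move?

Compute win/loss labels from the base case upward. A position with no move is L. Any other position is W if it can reach an L in one move, else L.
n=0: no move → L
n=1: no move → L
n=2: reaches L-position 0 → W
n=3: reaches L-position 0 → W
n=4: only reaches 2(W), 3(W), all W → L
n=5: reaches L-position 0 → W
n=6: reaches L-position 4 → W
n=7: reaches L-position 0 → W
n=8: reaches L-position 4 → W
n=9: only reaches 6(W), 8(W), all W → L
n=10: reaches L-position 9 → W
n=11: reaches L-position 0 → W
n=12: reaches L-position 9 → W
n=13: reaches L-position 0 → W
n=14: only reaches 7(W), 12(W), 13(W), all W → L
n=15: reaches L-position 14 → W
n=16: reaches L-position 14 → W
n=17: reaches L-position 0 → W
n=18: reaches L-position 9 → W
n=19: reaches L-position 0 → W
n=20: only reaches 10(W), 15(W), 16(W), 18(W), 19(W), all W → L
n=21: reaches L-position 14 → W
n=22: reaches L-position 20 → W
n=23: reaches L-position 0 → W
n=24: reaches L-position 20 → W
n=25: reaches L-position 20 → W
n=26: only reaches 13(W), 24(W), 25(W), all W → L
n=27: reaches L-position 26 → W
n=28: reaches L-position 14 → W
n=29: reaches L-position 0 → W
n=30: reaches L-position 20 → W
n=31: reaches L-position 0 → W
n=32: only reaches 16(W), 24(W), 28(W), 30(W), 31(W), all W → L
n=33: reaches L-position 32 → W
n=34: reaches L-position 32 → W
n=35: only reaches 28(W), 30(W), 34(W), all W → L
n=36: reaches L-position 32 → W
n=37: reaches L-position 0 → W
n=38: only reaches 19(W), 36(W), 37(W), all W → L
n=39: reaches L-position 26 → W
L entries with 0 ≤ n ≤ 39: n = 0, 1, 4, 9, 14, 20, 26, 32, 35, 38; that makes 10.

10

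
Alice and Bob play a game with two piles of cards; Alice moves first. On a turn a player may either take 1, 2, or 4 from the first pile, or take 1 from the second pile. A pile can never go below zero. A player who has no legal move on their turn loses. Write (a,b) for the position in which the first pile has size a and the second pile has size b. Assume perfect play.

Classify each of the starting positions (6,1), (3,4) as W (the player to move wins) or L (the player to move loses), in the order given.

Compute win/loss labels from the base case upward. A position with no move is L. Any other position is W if it can reach an L in one move, else L.
No move ever increases a pile, so every position that can arise here has a ≤ 6 and b ≤ 4; it is enough to label the cells with 0 ≤ a ≤ 6 and 0 ≤ b ≤ 4.
Every move lowers a or b (never raises either), so fill the grid row by row in increasing a, and left to right within a row: each cell's successors are then already labelled.
      b=0  b=1  b=2  b=3  b=4
a=0:    L    W    L    W    L
a=1:    W    L    W    L    W
a=2:    W    W    W    W    W
a=3:    L    W    L    W    L
a=4:    W    L    W    L    W
a=5:    W    W    W    W    W
a=6:    L    W    L    W    L
Cells with no legal move (terminal, hence L): (0,0).
The remaining L cells, each justified by listing all of its moves:
(0,2): →(0,1)(W) only, which is W, so L
(0,4): →(0,3)(W) only, which is W, so L
(1,1): →(0,1)(W), (1,0)(W) — all W, so L
(1,3): →(0,3)(W), (1,2)(W) — all W, so L
(3,0): →(2,0)(W), (1,0)(W) — all W, so L
(3,2): →(2,2)(W), (1,2)(W), (3,1)(W) — all W, so L
(3,4): →(2,4)(W), (1,4)(W), (3,3)(W) — all W, so L
(4,1): →(3,1)(W), (2,1)(W), (0,1)(W), (4,0)(W) — all W, so L
(4,3): →(3,3)(W), (2,3)(W), (0,3)(W), (4,2)(W) — all W, so L
(6,0): →(5,0)(W), (4,0)(W), (2,0)(W) — all W, so L
(6,2): →(5,2)(W), (4,2)(W), (2,2)(W), (6,1)(W) — all W, so L
(6,4): →(5,4)(W), (4,4)(W), (2,4)(W), (6,3)(W) — all W, so L
Every other cell has at least one move into one of the L cells above, so it is W.
(6,1): the move to (4,1) reaches an L cell, so W
(3,4): one of the L cells justified above, so L

(6,1): W, (3,4): L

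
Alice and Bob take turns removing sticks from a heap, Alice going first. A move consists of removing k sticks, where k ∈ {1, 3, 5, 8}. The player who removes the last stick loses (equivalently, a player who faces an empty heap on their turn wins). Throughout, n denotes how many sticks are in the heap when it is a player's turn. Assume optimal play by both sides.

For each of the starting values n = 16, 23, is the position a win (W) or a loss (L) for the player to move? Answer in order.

16: L, 23: W

Work bottom-up. With no move the player to move wins. Otherwise the position is W if at least one move leads to an L position for the opponent, and L if every move leads to a W.
n=0: no move; the opponent has just taken the last stick and therefore loses → W
n=1: →0(W) only, which is W, so L
n=2: →1(L), so W
n=3: →2(W), 0(W) — all W, so L
n=4: →3(L), so W
n=5: →4(W), 2(W), 0(W) — all W, so L
n=6: →5(L), so W
n=7: →6(W), 4(W), 2(W) — all W, so L
n=8: →7(L), so W
n=9: →1(L), so W
n=10: →7(L), so W
n=11: →3(L), so W
n=12: →7(L), so W
n=13: →5(L), so W
n=14: →13(W), 11(W), 9(W), 6(W) — all W, so L
n=15: →14(L), so W
n=16: →15(W), 13(W), 11(W), 8(W) — all W, so L
n=17: →16(L), so W
n=18: →17(W), 15(W), 13(W), 10(W) — all W, so L
n=19: →18(L), so W
n=20: →19(W), 17(W), 15(W), 12(W) — all W, so L
n=21: →20(L), so W
n=22: →14(L), so W
n=23: →20(L), so W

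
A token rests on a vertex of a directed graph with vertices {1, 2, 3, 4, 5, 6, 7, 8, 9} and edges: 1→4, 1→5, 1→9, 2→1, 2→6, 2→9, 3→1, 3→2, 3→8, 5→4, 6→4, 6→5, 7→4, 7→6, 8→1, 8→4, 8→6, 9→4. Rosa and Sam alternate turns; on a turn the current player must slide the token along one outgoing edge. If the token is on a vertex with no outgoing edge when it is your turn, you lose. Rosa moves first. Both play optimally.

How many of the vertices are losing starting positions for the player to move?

Work bottom-up. With no move the player to move loses. Otherwise the position is W if at least one move leads to an L position for the opponent, and L if every move leads to a W.
Every edge goes from a vertex to one that appears earlier in the order 4, 9, 5, 1, 6, 2, 8, 7, 3, so processing vertices in that order labels each vertex after all of its successors.
4: no outgoing edge → L
9: can move to 4, which is L ⇒ W
5: can move to 4, which is L ⇒ W
1: can move to 4, which is L ⇒ W
6: can move to 4, which is L ⇒ W
2: moves to 6(W), 1(W), 9(W); every one is W ⇒ L
8: can move to 4, which is L ⇒ W
7: can move to 4, which is L ⇒ W
3: can move to 2, which is L ⇒ W
The L vertices are 2, 4; that is 2 in all.

2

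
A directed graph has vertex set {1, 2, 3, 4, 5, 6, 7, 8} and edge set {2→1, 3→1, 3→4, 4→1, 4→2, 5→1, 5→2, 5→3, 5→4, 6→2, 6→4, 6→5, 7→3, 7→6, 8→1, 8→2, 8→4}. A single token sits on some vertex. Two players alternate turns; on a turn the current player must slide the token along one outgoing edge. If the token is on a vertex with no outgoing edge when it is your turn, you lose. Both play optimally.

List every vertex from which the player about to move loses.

1, 6

Work bottom-up. With no move the player to move loses. Otherwise the position is W if at least one move leads to an L position for the opponent, and L if every move leads to a W.
Every edge goes from a vertex to one that appears earlier in the order 1, 2, 4, 3, 5, 8, 6, 7, so processing vertices in that order labels each vertex after all of its successors.
1: no outgoing edge → L
2: →1(L), so W
4: →1(L), so W
3: →1(L), so W
5: →1(L), so W
8: →1(L), so W
6: →5(W), 4(W), 2(W) — all W, so L
7: →6(L), so W
The losing starting vertices are exactly the entries labelled L in this table (2 of them).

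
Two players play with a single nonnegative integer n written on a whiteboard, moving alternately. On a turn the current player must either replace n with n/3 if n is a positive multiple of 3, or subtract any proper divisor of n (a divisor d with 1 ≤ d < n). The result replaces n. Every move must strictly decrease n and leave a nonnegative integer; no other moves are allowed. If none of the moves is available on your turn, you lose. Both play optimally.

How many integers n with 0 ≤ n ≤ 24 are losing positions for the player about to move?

11

Compute win/loss labels from the base case upward. A position with no move is L. Any other position is W if it can reach an L in one move, else L.
n=0: no move → L
n=1: no move → L
n=2: reaches L-position 1 → W
n=3: reaches L-position 1 → W
n=4: only reaches 2(W), 3(W), all W → L
n=5: reaches L-position 4 → W
n=6: reaches L-position 4 → W
n=7: only reaches 6(W), which is W → L
n=8: reaches L-position 4 → W
n=9: only reaches 3(W), 6(W), 8(W), all W → L
n=10: reaches L-position 9 → W
n=11: only reaches 10(W), which is W → L
n=12: reaches L-position 4 → W
n=13: only reaches 12(W), which is W → L
n=14: reaches L-position 7 → W
n=15: only reaches 5(W), 10(W), 12(W), 14(W), all W → L
n=16: reaches L-position 15 → W
n=17: only reaches 16(W), which is W → L
n=18: reaches L-position 9 → W
n=19: only reaches 18(W), which is W → L
n=20: reaches L-position 15 → W
n=21: reaches L-position 7 → W
n=22: reaches L-position 11 → W
n=23: only reaches 22(W), which is W → L
n=24: reaches L-position 23 → W
L entries with 0 ≤ n ≤ 24: n = 0, 1, 4, 7, 9, 11, 13, 15, 17, 19, 23; that makes 11.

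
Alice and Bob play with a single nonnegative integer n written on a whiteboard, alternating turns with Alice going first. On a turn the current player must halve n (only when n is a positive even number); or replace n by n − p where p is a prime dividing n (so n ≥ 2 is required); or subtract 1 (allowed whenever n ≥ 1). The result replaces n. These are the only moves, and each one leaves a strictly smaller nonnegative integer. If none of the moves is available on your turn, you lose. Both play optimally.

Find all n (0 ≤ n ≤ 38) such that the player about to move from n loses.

0, 4, 9, 14, 20, 24, 30, 34, 38

Work bottom-up. With no move the player to move loses. Otherwise the position is W if at least one move leads to an L position for the opponent, and L if every move leads to a W.
n=0: no move → L
n=1: W (go to 0, an L position)
n=2: W (go to 0, an L position)
n=3: W (go to 0, an L position)
n=4: L (options 2(W), 3(W) are all W)
n=5: W (go to 0, an L position)
n=6: W (go to 4, an L position)
n=7: W (go to 0, an L position)
n=8: W (go to 4, an L position)
n=9: L (options 6(W), 8(W) are all W)
n=10: W (go to 9, an L position)
n=11: W (go to 0, an L position)
n=12: W (go to 9, an L position)
n=13: W (go to 0, an L position)
n=14: L (options 7(W), 12(W), 13(W) are all W)
n=15: W (go to 14, an L position)
n=16: W (go to 14, an L position)
n=17: W (go to 0, an L position)
n=18: W (go to 9, an L position)
n=19: W (go to 0, an L position)
n=20: L (options 10(W), 15(W), 18(W), 19(W) are all W)
n=21: W (go to 14, an L position)
n=22: W (go to 20, an L position)
n=23: W (go to 0, an L position)
n=24: L (options 12(W), 21(W), 22(W), 23(W) are all W)
n=25: W (go to 20, an L position)
n=26: W (go to 24, an L position)
n=27: W (go to 24, an L position)
n=28: W (go to 14, an L position)
n=29: W (go to 0, an L position)
n=30: L (options 15(W), 25(W), 27(W), 28(W), 29(W) are all W)
n=31: W (go to 0, an L position)
n=32: W (go to 30, an L position)
n=33: W (go to 30, an L position)
n=34: L (options 17(W), 32(W), 33(W) are all W)
n=35: W (go to 30, an L position)
n=36: W (go to 34, an L position)
n=37: W (go to 0, an L position)
n=38: L (options 19(W), 36(W), 37(W) are all W)
Reading off the rows marked L gives the requested list; there are 9 such values of n.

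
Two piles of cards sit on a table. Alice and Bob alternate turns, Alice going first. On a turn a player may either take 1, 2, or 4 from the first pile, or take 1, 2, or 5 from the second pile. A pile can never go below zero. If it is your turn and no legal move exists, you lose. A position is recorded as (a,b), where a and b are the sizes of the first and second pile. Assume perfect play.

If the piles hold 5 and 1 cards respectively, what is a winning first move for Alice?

Move to (4,1).

Build the W/L table. Terminal = L. A non-terminal position is W if it has a move to some L; otherwise it is L.
No move ever increases a pile, so every position that can arise here has a ≤ 5 and b ≤ 1; it is enough to label the cells with 0 ≤ a ≤ 5 and 0 ≤ b ≤ 1.
Every move lowers a or b (never raises either), so fill the grid row by row in increasing a, and left to right within a row: each cell's successors are then already labelled.
      b=0  b=1
a=0:    L    W
a=1:    W    L
a=2:    W    W
a=3:    L    W
a=4:    W    L
a=5:    W    W
Cells with no legal move (terminal, hence L): (0,0).
The remaining L cells, each justified by listing all of its moves:
(1,1): L (options (0,1)(W), (1,0)(W) are all W)
(3,0): L (options (2,0)(W), (1,0)(W) are all W)
(4,1): L (options (3,1)(W), (2,1)(W), (0,1)(W), (4,0)(W) are all W)
Every other cell has at least one move into one of the L cells above, so it is W.
From (5,1), the L positions reachable in one move are: (4,1), (1,1). Any move reaching one of these is winning.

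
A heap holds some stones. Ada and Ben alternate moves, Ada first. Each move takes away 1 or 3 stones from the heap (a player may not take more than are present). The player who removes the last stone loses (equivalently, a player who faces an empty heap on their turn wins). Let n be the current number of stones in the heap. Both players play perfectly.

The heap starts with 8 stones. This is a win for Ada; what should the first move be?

Remove 1, leaving 7.

Build the W/L table. Terminal = W. A non-terminal position is W if it has a move to some L; otherwise it is L.
n=0: no move; the opponent has just taken the last stone and therefore loses → W
n=1: →0(W) only, which is W, so L
n=2: →1(L), so W
n=3: →2(W), 0(W) — all W, so L
n=4: →3(L), so W
n=5: →4(W), 2(W) — all W, so L
n=6: →5(L), so W
n=7: →6(W), 4(W) — all W, so L
n=8: →7(L), so W
From 8, the L positions reachable in one move are: 7, 5. Any move reaching one of these is winning.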